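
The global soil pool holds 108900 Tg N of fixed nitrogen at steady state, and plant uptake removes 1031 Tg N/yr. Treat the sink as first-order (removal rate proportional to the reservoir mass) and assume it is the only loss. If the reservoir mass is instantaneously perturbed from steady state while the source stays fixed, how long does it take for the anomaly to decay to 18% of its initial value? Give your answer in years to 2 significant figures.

180 yr

For a linear reservoir the anomaly decays as exp(−t/τ) with τ = M/F = 108900/1031 = 105.6 yr.
exp(−t/τ) = 0.18 ⇒ t = −τ ln(0.18) = 105.6 × 1.715 = 181.1 yr.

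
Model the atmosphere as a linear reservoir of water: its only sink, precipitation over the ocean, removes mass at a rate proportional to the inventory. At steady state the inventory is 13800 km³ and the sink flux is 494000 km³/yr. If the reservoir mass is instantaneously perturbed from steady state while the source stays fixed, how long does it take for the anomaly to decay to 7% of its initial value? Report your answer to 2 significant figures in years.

0.074 yr

For a linear reservoir the anomaly decays as exp(−t/τ) with τ = M/F = 13800/494000 = 0.02794 yr.
exp(−t/τ) = 0.07 ⇒ t = −τ ln(0.07) = 0.02794 × 2.659 = 0.07429 yr.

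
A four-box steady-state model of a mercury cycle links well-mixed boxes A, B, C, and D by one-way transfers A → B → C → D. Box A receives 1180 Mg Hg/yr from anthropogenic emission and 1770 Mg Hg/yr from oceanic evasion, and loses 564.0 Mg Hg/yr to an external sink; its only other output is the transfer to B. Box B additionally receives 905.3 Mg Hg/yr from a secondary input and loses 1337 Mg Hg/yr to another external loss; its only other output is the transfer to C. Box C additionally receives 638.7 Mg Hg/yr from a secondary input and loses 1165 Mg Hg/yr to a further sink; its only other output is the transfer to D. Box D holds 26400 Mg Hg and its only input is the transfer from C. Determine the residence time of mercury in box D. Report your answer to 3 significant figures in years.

18.5 yr

Box A: F(A→B) = (1180 + 1770) − 564.0 = 2386.0 Mg Hg/yr.
Box B: F(B→C) = (2386.0 + 905.3) − 1337 = 1954.3 Mg Hg/yr.
Box C: F(C→D) = (1954.3 + 638.7) − 1165 = 1428.0 Mg Hg/yr.
Box D throughput = its input = 1428.0 Mg Hg/yr; τ = 26400 / 1428.0 = 18.49 yr.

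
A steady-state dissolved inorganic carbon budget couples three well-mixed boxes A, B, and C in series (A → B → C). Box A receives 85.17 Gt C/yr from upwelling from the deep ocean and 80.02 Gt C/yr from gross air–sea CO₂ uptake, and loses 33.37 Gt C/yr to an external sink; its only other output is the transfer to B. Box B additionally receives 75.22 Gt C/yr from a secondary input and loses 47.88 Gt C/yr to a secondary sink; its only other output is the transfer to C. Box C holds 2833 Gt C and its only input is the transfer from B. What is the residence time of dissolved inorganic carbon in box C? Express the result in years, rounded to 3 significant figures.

17.8 yr

Box A: F(A→B) = (85.17 + 80.02) − 33.37 = 131.82 Gt C/yr.
Box B: F(B→C) = (131.82 + 75.22) − 47.88 = 159.16 Gt C/yr.
Box C throughput = its input = 159.16 Gt C/yr; τ = 2833 / 159.16 = 17.80 yr.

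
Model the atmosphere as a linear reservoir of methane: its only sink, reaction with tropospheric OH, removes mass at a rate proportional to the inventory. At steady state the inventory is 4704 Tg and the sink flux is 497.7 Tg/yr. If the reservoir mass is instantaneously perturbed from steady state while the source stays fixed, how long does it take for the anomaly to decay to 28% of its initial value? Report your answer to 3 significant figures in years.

12.0 yr

For a linear reservoir the anomaly decays as exp(−t/τ) with τ = M/F = 4704/497.7 = 9.451 yr.
exp(−t/τ) = 0.28 ⇒ t = −τ ln(0.28) = 9.451 × 1.273 = 12.03 yr.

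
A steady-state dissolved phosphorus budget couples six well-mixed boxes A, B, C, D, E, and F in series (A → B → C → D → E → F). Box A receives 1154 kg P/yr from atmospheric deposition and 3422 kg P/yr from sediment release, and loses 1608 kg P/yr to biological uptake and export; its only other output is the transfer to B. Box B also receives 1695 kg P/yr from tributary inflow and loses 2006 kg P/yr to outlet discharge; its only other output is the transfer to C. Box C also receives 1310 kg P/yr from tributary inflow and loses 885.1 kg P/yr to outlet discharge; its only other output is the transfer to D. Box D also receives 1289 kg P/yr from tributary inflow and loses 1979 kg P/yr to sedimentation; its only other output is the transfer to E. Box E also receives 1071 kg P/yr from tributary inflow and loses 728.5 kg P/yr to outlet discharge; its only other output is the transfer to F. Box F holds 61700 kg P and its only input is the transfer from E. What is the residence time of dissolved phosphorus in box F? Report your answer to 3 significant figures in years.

Box A: F(A→B) = (1154 + 3422) − 1608 = 2968.0 kg P/yr.
Box B: F(B→C) = (2968.0 + 1695) − 2006 = 2657.0 kg P/yr.
Box C: F(C→D) = (2657.0 + 1310) − 885.1 = 3081.9 kg P/yr.
Box D: F(D→E) = (3081.9 + 1289) − 1979 = 2391.9 kg P/yr.
Box E: F(E→F) = (2391.9 + 1071) − 728.5 = 2734.4 kg P/yr.
Box F throughput = its input = 2734.4 kg P/yr; τ = 61700 / 2734.4 = 22.56 yr.

22.6 yr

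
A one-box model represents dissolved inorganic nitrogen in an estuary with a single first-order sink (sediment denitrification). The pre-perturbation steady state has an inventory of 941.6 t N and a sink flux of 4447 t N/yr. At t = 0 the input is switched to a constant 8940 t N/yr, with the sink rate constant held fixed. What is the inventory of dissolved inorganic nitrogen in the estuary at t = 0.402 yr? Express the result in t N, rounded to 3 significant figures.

The sink rate constant is k = F₀/M₀ = 4447/941.6 = 4.723 yr⁻¹.
Solving dM/dt = F₁ − kM with M(0) = M₀ gives M(t) = F₁/k + (M₀ − F₁/k)·e^(−kt).
F₁/k = 8940/4.723 = 1892.9 t N; kt = 4.723 × 0.402 = 1.899, e^(−kt) = 0.1498.
M(0.402) = 1892.9 + (941.6 − 1892.9) × 0.1498 = 1892.9 − 142.5 = 1750.4 t N.

1750 t N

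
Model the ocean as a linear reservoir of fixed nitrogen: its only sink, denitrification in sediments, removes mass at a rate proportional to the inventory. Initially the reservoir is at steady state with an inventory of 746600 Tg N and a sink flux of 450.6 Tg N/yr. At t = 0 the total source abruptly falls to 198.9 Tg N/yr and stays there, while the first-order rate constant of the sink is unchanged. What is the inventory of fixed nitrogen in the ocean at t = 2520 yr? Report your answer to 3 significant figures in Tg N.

421000 Tg N

Residence time τ = M₀/F₀ = 1657 yr. The eventual steady state is M_∞ = M₀·(F₁/F₀) = 746600 × 198.9/450.6 = 329560 Tg N.
The anomaly ΔM(t) = M(t) − M_∞ decays as ΔM₀·e^(−t/τ) with ΔM₀ = 746600 − 329560 = 417000 Tg N.
At t = 2520 yr, e^(−t/τ) = e^(−1.521) = 0.2185, so ΔM = 91130 Tg N and M = 329560 + 91130 = 420690 Tg N.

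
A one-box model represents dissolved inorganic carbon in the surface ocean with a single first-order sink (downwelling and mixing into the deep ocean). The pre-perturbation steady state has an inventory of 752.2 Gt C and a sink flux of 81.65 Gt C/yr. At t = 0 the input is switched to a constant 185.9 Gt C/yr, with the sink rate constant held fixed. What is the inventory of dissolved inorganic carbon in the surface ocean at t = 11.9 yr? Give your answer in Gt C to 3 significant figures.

1450 Gt C

τ = M₀/F₀ = 752.2/81.65 = 9.212 yr; rate constant k = 1/τ.
New steady state M_∞ = F₁/k = F₁·τ = 185.9 × 9.212 = 1712.6 Gt C.
M(t) = M_∞ + (M₀ − M_∞)·e^(−t/τ); t/τ = 11.9/9.212 = 1.292, so e^(−t/τ) = 0.2748.
M(t) = 1712.6 − 960.4 × 0.2748 = 1448.7 Gt C.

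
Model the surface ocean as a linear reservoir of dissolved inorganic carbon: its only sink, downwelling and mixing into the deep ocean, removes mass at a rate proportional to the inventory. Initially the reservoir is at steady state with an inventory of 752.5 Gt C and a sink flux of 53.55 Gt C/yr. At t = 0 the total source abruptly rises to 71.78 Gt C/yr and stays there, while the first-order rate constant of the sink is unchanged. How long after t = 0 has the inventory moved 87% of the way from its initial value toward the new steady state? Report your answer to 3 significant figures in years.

28.7 yr

τ = M₀/F₀ = 752.5/53.55 = 14.05 yr.
The remaining gap fraction is e^(−t/τ); 87% covered ⇒ e^(−t/τ) = 0.130.
t = −τ ln(0.130) = 14.05 × 2.040 = 28.67 yr.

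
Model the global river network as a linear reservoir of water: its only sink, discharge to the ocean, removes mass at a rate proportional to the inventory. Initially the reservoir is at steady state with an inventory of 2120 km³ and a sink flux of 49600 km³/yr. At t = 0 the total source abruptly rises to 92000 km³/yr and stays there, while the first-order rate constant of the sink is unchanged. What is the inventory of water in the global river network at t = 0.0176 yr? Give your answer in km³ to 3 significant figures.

Residence time τ = M₀/F₀ = 0.04274 yr. The eventual steady state is M_∞ = M₀·(F₁/F₀) = 2120 × 92000/49600 = 3932.3 km³.
The anomaly ΔM(t) = M(t) − M_∞ decays as ΔM₀·e^(−t/τ) with ΔM₀ = 2120 − 3932.3 = −1812 km³.
At t = 0.0176 yr, e^(−t/τ) = e^(−0.4118) = 0.6625, so ΔM = −1201 km³ and M = 3932.3 − 1201 = 2731.7 km³.

2730 km³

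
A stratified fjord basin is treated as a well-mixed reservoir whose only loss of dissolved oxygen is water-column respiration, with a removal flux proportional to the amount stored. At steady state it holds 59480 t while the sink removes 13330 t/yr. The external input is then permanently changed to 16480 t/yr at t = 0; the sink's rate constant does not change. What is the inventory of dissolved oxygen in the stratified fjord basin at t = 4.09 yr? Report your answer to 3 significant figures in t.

τ = M₀/F₀ = 59480/13330 = 4.462 yr; rate constant k = 1/τ.
New steady state M_∞ = F₁/k = F₁·τ = 16480 × 4.462 = 73536 t.
M(t) = M_∞ + (M₀ − M_∞)·e^(−t/τ); t/τ = 4.09/4.462 = 0.9166, so e^(−t/τ) = 0.3999.
M(t) = 73536 − 14060 × 0.3999 = 67915 t.

67900 t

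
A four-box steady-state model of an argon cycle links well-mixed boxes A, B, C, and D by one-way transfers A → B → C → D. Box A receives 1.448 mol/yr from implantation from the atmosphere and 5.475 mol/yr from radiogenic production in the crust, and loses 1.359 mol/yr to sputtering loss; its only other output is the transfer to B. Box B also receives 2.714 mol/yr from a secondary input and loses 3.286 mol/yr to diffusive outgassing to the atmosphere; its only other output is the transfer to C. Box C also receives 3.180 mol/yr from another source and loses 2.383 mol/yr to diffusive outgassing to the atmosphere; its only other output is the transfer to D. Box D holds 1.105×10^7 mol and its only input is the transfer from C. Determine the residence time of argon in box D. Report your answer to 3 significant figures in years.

Box A: F(A→B) = (1.448 + 5.475) − 1.359 = 5.5640 mol/yr.
Box B: F(B→C) = (5.5640 + 2.714) − 3.286 = 4.9920 mol/yr.
Box C: F(C→D) = (4.9920 + 3.180) − 2.383 = 5.7890 mol/yr.
Box D throughput = its input = 5.7890 mol/yr; τ = 1.105×10^7 / 5.7890 = 1.909×10^6 yr.

1.91×10^6 yr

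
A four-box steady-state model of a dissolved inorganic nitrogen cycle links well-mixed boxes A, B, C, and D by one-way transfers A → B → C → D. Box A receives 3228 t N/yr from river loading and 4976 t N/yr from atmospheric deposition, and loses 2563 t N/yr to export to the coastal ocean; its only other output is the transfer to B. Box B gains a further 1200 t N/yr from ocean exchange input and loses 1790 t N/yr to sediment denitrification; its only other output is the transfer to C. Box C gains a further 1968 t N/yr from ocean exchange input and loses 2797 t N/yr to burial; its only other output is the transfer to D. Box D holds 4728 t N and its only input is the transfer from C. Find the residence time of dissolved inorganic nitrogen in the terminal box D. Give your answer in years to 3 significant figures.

1.12 yr

Box A: F(A→B) = (3228 + 4976) − 2563 = 5641.0 t N/yr.
Box B: F(B→C) = (5641.0 + 1200) − 1790 = 5051.0 t N/yr.
Box C: F(C→D) = (5051.0 + 1968) − 2797 = 4222.0 t N/yr.
Box D throughput = its input = 4222.0 t N/yr; τ = 4728 / 4222.0 = 1.120 yr.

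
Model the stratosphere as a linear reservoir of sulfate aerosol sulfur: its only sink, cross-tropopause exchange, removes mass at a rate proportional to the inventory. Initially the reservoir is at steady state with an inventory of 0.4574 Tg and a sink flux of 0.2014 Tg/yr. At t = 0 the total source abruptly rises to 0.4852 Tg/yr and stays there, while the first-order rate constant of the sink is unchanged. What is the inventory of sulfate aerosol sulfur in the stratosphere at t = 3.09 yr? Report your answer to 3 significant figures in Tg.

0.937 Tg

The sink rate constant is k = F₀/M₀ = 0.2014/0.4574 = 0.4403 yr⁻¹.
Solving dM/dt = F₁ − kM with M(0) = M₀ gives M(t) = F₁/k + (M₀ − F₁/k)·e^(−kt).
F₁/k = 0.4852/0.4403 = 1.1019 Tg; kt = 0.4403 × 3.09 = 1.361, e^(−kt) = 0.2565.
M(3.09) = 1.1019 + (0.4574 − 1.1019) × 0.2565 = 1.1019 − 0.1653 = 0.93661 Tg.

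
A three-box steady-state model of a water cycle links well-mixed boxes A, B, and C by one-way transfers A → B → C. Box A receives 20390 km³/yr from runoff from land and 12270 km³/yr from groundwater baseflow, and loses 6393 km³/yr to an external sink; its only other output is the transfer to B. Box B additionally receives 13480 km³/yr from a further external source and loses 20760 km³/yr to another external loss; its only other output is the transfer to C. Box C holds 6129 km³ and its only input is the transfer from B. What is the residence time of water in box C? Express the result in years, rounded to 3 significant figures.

0.323 yr

Box A: F(A→B) = (20390 + 12270) − 6393 = 26267 km³/yr.
Box B: F(B→C) = (26267 + 13480) − 20760 = 18987 km³/yr.
Box C throughput = its input = 18987 km³/yr; τ = 6129 / 18987 = 0.3228 yr.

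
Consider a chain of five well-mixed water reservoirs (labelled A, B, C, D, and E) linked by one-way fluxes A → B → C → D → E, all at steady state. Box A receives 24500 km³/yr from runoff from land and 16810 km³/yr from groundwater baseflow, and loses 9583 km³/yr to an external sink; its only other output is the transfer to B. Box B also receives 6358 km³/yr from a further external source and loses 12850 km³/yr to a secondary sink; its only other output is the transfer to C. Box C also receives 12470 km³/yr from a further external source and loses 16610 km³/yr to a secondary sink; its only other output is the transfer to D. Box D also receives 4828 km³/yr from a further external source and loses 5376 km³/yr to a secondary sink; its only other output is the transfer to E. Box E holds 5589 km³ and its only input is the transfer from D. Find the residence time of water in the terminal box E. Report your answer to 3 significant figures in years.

0.272 yr

Box A: F(A→B) = (24500 + 16810) − 9583 = 31727 km³/yr.
Box B: F(B→C) = (31727 + 6358) − 12850 = 25235 km³/yr.
Box C: F(C→D) = (25235 + 12470) − 16610 = 21095 km³/yr.
Box D: F(D→E) = (21095 + 4828) − 5376 = 20547 km³/yr.
Box E throughput = its input = 20547 km³/yr; τ = 5589 / 20547 = 0.2720 yr.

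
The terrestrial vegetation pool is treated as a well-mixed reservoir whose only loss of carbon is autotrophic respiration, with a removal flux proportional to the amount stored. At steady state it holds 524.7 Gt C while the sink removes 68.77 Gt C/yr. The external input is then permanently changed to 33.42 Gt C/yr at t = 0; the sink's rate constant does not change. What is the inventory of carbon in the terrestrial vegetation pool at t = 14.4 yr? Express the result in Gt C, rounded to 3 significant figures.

Residence time τ = M₀/F₀ = 7.630 yr. The eventual steady state is M_∞ = M₀·(F₁/F₀) = 524.7 × 33.42/68.77 = 254.99 Gt C.
The anomaly ΔM(t) = M(t) − M_∞ decays as ΔM₀·e^(−t/τ) with ΔM₀ = 524.7 − 254.99 = 269.7 Gt C.
At t = 14.4 yr, e^(−t/τ) = e^(−1.887) = 0.1515, so ΔM = 40.85 Gt C and M = 254.99 + 40.85 = 295.84 Gt C.

296 Gt C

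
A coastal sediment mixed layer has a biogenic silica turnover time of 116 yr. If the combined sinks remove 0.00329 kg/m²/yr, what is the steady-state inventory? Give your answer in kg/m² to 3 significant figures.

τ = M/F ⇒ M = τ × F = 116 × 0.00329 = 0.3816 kg/m².

0.382 kg/m²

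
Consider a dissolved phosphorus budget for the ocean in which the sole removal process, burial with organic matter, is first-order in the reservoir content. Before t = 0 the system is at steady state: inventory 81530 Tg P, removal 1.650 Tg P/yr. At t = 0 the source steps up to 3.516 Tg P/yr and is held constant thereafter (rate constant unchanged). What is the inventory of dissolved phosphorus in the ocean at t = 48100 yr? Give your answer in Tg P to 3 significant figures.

139000 Tg P

Residence time τ = M₀/F₀ = 49410 yr. The eventual steady state is M_∞ = M₀·(F₁/F₀) = 81530 × 3.516/1.650 = 173730 Tg P.
The anomaly ΔM(t) = M(t) − M_∞ decays as ΔM₀·e^(−t/τ) with ΔM₀ = 81530 − 173730 = −92200 Tg P.
At t = 48100 yr, e^(−t/τ) = e^(−0.9734) = 0.3778, so ΔM = −34830 Tg P and M = 173730 − 34830 = 138900 Tg P.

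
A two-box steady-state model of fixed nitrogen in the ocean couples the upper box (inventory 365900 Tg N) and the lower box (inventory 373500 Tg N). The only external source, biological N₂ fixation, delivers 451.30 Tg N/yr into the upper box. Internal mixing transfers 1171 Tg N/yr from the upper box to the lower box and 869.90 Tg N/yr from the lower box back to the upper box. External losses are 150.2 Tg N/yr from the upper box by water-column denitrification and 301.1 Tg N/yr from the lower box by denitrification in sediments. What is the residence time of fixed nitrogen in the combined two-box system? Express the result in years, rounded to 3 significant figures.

1640 yr

Treat the two boxes together as one reservoir: the mixing fluxes between them are internal recycling, so τ = ΣM / Σ(external losses).
M_total = 365900 + 373500 = 739400 Tg N.
ΣF_external_out = 150.2 + 301.1 = 451.30 Tg N/yr.
τ = M_total / ΣF_ext = 739400 / 451.30 = 1638 yr.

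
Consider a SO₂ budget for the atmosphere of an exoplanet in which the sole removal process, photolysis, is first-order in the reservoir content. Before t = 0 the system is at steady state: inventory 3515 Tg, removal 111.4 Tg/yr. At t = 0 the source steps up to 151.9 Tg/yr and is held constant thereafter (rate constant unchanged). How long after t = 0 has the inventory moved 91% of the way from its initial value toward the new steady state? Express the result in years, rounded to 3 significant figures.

τ = M₀/F₀ = 3515/111.4 = 31.55 yr.
The remaining gap fraction is e^(−t/τ); 91% covered ⇒ e^(−t/τ) = 0.0900.
t = −τ ln(0.0900) = 31.55 × 2.408 = 75.98 yr.

76.0 yr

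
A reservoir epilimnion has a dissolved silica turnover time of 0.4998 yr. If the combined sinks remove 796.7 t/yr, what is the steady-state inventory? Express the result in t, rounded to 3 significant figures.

398 t

τ = M/F ⇒ M = τ × F = 0.4998 × 796.7 = 398.2 t.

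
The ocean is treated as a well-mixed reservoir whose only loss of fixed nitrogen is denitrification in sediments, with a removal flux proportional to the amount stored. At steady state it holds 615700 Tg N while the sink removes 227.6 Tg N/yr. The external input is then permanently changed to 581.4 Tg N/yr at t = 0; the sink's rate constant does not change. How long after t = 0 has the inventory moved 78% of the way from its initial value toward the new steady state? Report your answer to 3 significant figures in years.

τ = M₀/F₀ = 615700/227.6 = 2705 yr.
The remaining gap fraction is e^(−t/τ); 78% covered ⇒ e^(−t/τ) = 0.220.
t = −τ ln(0.220) = 2705 × 1.514 = 4096 yr.

4100 yr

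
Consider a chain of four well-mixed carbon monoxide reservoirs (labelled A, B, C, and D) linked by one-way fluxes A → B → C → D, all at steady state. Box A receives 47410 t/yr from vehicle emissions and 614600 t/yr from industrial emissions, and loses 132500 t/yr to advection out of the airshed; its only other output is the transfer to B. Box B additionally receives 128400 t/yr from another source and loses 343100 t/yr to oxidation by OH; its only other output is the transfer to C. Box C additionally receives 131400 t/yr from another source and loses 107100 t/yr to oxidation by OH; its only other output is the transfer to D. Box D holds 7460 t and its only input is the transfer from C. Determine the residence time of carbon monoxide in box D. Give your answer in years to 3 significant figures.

0.0220 yr

Box A: F(A→B) = (47410 + 614600) − 132500 = 529510 t/yr.
Box B: F(B→C) = (529510 + 128400) − 343100 = 314810 t/yr.
Box C: F(C→D) = (314810 + 131400) − 107100 = 339110 t/yr.
Box D throughput = its input = 339110 t/yr; τ = 7460 / 339110 = 0.02200 yr.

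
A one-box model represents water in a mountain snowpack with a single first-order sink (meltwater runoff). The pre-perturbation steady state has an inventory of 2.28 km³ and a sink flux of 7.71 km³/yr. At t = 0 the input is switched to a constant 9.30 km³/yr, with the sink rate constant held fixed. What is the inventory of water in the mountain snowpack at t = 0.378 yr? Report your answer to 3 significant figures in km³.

2.62 km³

The sink rate constant is k = F₀/M₀ = 7.71/2.28 = 3.382 yr⁻¹.
Solving dM/dt = F₁ − kM with M(0) = M₀ gives M(t) = F₁/k + (M₀ − F₁/k)·e^(−kt).
F₁/k = 9.30/3.382 = 2.7502 km³; kt = 3.382 × 0.378 = 1.278, e^(−kt) = 0.2785.
M(0.378) = 2.7502 + (2.28 − 2.7502) × 0.2785 = 2.7502 − 0.1310 = 2.6192 km³.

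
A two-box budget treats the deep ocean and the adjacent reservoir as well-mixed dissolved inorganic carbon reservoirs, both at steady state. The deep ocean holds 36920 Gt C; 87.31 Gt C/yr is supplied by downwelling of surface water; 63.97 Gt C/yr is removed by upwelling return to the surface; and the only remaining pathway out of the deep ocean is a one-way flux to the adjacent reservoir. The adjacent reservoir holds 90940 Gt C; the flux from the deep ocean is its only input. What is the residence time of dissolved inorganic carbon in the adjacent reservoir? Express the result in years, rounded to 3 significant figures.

Balance the deep ocean: ΣF_in = 87.310 Gt C/yr.
Flux to the adjacent reservoir = ΣF_in − (63.97) = 23.340 Gt C/yr.
At steady state the output of the adjacent reservoir equals its input, 23.340 Gt C/yr.
τ = M / F = 90940 / 23.340 = 3896 yr.

3900 yr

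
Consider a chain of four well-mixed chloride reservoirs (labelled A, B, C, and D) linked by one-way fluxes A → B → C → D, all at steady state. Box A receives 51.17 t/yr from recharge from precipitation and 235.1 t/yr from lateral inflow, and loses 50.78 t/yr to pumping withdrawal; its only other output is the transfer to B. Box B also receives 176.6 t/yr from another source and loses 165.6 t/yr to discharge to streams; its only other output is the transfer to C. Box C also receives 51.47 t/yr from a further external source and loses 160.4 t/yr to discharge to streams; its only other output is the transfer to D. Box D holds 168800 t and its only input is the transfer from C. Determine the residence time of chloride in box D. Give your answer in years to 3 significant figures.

1230 yr

Box A: F(A→B) = (51.17 + 235.1) − 50.78 = 235.49 t/yr.
Box B: F(B→C) = (235.49 + 176.6) − 165.6 = 246.49 t/yr.
Box C: F(C→D) = (246.49 + 51.47) − 160.4 = 137.56 t/yr.
Box D throughput = its input = 137.56 t/yr; τ = 168800 / 137.56 = 1227 yr.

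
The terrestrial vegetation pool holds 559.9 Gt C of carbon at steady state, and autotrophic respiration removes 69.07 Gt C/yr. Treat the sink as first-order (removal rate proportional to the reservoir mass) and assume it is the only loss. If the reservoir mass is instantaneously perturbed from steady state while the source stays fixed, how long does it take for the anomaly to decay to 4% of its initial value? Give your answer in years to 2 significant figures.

26 yr

For a linear reservoir the anomaly decays as exp(−t/τ) with τ = M/F = 559.9/69.07 = 8.106 yr.
exp(−t/τ) = 0.04 ⇒ t = −τ ln(0.04) = 8.106 × 3.219 = 26.09 yr.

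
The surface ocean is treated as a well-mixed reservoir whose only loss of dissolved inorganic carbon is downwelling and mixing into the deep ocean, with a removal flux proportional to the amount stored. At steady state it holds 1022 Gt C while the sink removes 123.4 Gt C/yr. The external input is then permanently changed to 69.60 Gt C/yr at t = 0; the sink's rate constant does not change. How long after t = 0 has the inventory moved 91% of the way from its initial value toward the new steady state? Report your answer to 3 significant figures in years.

19.9 yr

τ = M₀/F₀ = 1022/123.4 = 8.282 yr.
The remaining gap fraction is e^(−t/τ); 91% covered ⇒ e^(−t/τ) = 0.0900.
t = −τ ln(0.0900) = 8.282 × 2.408 = 19.94 yr.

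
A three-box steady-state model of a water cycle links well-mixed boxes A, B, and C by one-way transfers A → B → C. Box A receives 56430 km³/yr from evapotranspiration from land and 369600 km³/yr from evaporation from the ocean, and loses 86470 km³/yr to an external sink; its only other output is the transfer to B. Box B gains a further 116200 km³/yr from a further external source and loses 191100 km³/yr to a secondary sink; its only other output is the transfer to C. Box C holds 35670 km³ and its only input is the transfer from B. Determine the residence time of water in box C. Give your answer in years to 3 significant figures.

0.135 yr

Box A: F(A→B) = (56430 + 369600) − 86470 = 339560 km³/yr.
Box B: F(B→C) = (339560 + 116200) − 191100 = 264660 km³/yr.
Box C throughput = its input = 264660 km³/yr; τ = 35670 / 264660 = 0.1348 yr.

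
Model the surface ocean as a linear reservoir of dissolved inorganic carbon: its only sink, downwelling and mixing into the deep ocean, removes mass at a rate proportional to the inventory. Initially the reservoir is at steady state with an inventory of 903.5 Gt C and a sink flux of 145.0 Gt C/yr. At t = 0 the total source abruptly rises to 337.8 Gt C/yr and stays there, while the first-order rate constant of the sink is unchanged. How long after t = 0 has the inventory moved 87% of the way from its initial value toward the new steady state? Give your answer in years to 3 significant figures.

12.7 yr

τ = M₀/F₀ = 903.5/145.0 = 6.231 yr.
The remaining gap fraction is e^(−t/τ); 87% covered ⇒ e^(−t/τ) = 0.130.
t = −τ ln(0.130) = 6.231 × 2.040 = 12.71 yr.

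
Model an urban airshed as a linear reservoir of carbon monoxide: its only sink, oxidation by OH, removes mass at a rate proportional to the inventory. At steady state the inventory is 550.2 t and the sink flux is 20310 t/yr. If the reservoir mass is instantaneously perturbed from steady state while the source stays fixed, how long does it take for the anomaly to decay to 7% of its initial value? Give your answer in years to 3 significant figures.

0.0720 yr

For a linear reservoir the anomaly decays as exp(−t/τ) with τ = M/F = 550.2/20310 = 0.02709 yr.
exp(−t/τ) = 0.07 ⇒ t = −τ ln(0.07) = 0.02709 × 2.659 = 0.07204 yr.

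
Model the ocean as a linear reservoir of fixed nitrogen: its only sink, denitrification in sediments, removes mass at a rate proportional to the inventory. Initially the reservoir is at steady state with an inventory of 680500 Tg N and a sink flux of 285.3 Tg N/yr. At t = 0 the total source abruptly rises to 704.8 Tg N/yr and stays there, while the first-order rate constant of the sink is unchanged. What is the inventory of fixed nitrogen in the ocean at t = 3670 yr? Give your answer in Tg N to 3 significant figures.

Residence time τ = M₀/F₀ = 2385 yr. The eventual steady state is M_∞ = M₀·(F₁/F₀) = 680500 × 704.8/285.3 = 1.6811×10^6 Tg N.
The anomaly ΔM(t) = M(t) − M_∞ decays as ΔM₀·e^(−t/τ) with ΔM₀ = 680500 − 1.6811×10^6 = −1.001×10^6 Tg N.
At t = 3670 yr, e^(−t/τ) = e^(−1.539) = 0.2147, so ΔM = −214800 Tg N and M = 1.6811×10^6 − 214800 = 1.4663×10^6 Tg N.

1.47×10^6 Tg N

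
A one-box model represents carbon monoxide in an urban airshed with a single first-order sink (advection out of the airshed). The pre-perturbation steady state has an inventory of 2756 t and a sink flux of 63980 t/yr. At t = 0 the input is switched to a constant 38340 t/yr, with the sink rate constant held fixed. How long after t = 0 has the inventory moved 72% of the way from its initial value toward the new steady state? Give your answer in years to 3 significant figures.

0.0548 yr

τ = M₀/F₀ = 2756/63980 = 0.04308 yr.
The remaining gap fraction is e^(−t/τ); 72% covered ⇒ e^(−t/τ) = 0.280.
t = −τ ln(0.280) = 0.04308 × 1.273 = 0.05483 yr.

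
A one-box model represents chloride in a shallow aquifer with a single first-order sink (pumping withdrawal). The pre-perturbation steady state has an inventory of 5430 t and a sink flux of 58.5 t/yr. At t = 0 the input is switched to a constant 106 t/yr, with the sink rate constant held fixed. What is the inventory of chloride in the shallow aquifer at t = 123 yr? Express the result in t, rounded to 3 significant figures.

Residence time τ = M₀/F₀ = 92.82 yr. The eventual steady state is M_∞ = M₀·(F₁/F₀) = 5430 × 106/58.5 = 9839.0 t.
The anomaly ΔM(t) = M(t) − M_∞ decays as ΔM₀·e^(−t/τ) with ΔM₀ = 5430 − 9839.0 = −4409 t.
At t = 123 yr, e^(−t/τ) = e^(−1.325) = 0.2658, so ΔM = −1172 t and M = 9839.0 − 1172 = 8667.2 t.

8670 t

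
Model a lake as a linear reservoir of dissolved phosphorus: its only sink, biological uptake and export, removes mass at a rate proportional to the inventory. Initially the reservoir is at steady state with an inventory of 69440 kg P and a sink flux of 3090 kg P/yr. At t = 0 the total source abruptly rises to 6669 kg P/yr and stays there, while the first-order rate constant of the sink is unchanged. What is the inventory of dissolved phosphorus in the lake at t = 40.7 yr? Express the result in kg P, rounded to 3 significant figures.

137000 kg P

The sink rate constant is k = F₀/M₀ = 3090/69440 = 0.04450 yr⁻¹.
Solving dM/dt = F₁ − kM with M(0) = M₀ gives M(t) = F₁/k + (M₀ − F₁/k)·e^(−kt).
F₁/k = 6669/0.04450 = 149870 kg P; kt = 0.04450 × 40.7 = 1.811, e^(−kt) = 0.1635.
M(40.7) = 149870 + (69440 − 149870) × 0.1635 = 149870 − 13150 = 136720 kg P.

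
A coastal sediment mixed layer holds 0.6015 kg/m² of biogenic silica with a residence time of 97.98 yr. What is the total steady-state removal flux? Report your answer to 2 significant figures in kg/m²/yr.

0.0061 kg/m²/yr

F = M / τ = 0.6015 / 97.98 = 0.006139 kg/m²/yr.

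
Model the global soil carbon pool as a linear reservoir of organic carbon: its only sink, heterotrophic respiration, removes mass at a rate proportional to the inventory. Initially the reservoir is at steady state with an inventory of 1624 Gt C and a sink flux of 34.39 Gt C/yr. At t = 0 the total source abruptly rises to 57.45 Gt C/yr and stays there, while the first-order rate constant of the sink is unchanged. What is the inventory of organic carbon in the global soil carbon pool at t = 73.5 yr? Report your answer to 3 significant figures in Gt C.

2480 Gt C

τ = M₀/F₀ = 1624/34.39 = 47.22 yr; rate constant k = 1/τ.
New steady state M_∞ = F₁/k = F₁·τ = 57.45 × 47.22 = 2713.0 Gt C.
M(t) = M_∞ + (M₀ − M_∞)·e^(−t/τ); t/τ = 73.5/47.22 = 1.556, so e^(−t/τ) = 0.2109.
M(t) = 2713.0 − 1089 × 0.2109 = 2483.3 Gt C.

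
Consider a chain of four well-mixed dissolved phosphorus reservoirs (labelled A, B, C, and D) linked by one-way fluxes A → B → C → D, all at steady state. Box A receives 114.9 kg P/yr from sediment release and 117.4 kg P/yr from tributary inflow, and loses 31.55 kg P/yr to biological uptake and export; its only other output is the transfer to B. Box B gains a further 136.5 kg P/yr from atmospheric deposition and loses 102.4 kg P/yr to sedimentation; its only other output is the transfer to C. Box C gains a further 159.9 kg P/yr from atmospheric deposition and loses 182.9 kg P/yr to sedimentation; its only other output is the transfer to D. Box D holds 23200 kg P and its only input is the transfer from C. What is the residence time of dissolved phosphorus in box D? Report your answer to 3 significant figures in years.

110 yr

Box A: F(A→B) = (114.9 + 117.4) − 31.55 = 200.75 kg P/yr.
Box B: F(B→C) = (200.75 + 136.5) − 102.4 = 234.85 kg P/yr.
Box C: F(C→D) = (234.85 + 159.9) − 182.9 = 211.85 kg P/yr.
Box D throughput = its input = 211.85 kg P/yr; τ = 23200 / 211.85 = 109.5 yr.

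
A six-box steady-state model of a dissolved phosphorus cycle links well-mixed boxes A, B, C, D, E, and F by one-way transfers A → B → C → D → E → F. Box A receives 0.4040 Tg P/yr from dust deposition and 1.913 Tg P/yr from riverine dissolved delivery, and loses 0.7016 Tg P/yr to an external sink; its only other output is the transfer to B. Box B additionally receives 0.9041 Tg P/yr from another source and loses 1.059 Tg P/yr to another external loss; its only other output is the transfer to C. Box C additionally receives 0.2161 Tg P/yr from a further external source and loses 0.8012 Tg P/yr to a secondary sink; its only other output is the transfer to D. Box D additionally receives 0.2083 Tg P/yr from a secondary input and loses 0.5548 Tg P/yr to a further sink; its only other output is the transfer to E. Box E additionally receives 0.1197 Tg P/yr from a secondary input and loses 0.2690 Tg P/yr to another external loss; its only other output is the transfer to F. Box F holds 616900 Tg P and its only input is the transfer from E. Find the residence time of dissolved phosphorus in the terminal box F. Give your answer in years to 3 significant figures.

1.63×10^6 yr

Box A: F(A→B) = (0.4040 + 1.913) − 0.7016 = 1.6154 Tg P/yr.
Box B: F(B→C) = (1.6154 + 0.9041) − 1.059 = 1.4605 Tg P/yr.
Box C: F(C→D) = (1.4605 + 0.2161) − 0.8012 = 0.87540 Tg P/yr.
Box D: F(D→E) = (0.87540 + 0.2083) − 0.5548 = 0.52890 Tg P/yr.
Box E: F(E→F) = (0.52890 + 0.1197) − 0.2690 = 0.37960 Tg P/yr.
Box F throughput = its input = 0.37960 Tg P/yr; τ = 616900 / 0.37960 = 1.625×10^6 yr.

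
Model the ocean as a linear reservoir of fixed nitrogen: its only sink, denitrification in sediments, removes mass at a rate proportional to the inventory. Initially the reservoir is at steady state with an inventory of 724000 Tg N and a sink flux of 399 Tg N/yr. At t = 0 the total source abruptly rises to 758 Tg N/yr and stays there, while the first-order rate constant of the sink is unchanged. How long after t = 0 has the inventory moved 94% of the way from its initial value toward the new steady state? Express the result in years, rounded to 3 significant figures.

τ = M₀/F₀ = 724000/399 = 1815 yr.
The remaining gap fraction is e^(−t/τ); 94% covered ⇒ e^(−t/τ) = 0.0600.
t = −τ ln(0.0600) = 1815 × 2.813 = 5105 yr.

5110 yr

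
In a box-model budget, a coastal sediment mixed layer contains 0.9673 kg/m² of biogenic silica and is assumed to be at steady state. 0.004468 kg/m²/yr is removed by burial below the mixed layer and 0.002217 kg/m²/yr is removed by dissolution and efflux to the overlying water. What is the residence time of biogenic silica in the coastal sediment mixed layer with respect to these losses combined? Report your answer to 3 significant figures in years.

Total removal = 0.004468 + 0.002217 = 0.0066850 kg/m²/yr.
τ = M / ΣF_out = 0.9673 / 0.0066850 = 144.7 yr.

145 yr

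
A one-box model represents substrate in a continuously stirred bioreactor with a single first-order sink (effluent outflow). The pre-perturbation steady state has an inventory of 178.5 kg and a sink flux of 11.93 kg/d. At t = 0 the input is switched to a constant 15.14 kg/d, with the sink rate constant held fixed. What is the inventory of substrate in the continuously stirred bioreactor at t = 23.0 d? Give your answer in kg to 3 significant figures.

Residence time τ = M₀/F₀ = 14.96 d. The eventual steady state is M_∞ = M₀·(F₁/F₀) = 178.5 × 15.14/11.93 = 226.53 kg.
The anomaly ΔM(t) = M(t) − M_∞ decays as ΔM₀·e^(−t/τ) with ΔM₀ = 178.5 − 226.53 = −48.03 kg.
At t = 23.0 d, e^(−t/τ) = e^(−1.537) = 0.2150, so ΔM = −10.33 kg and M = 226.53 − 10.33 = 216.20 kg.

216 kg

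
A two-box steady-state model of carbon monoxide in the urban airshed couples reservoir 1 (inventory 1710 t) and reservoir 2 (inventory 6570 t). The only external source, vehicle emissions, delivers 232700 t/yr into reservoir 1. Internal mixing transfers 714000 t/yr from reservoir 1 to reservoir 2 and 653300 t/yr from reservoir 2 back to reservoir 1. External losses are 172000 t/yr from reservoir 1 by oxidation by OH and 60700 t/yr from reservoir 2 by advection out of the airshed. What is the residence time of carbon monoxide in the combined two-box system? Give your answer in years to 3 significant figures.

For the system as a whole, the A↔B exchange is internal and contributes nothing to the throughput; only the external sinks remove mass.
M_total = 1710 + 6570 = 8280.0 t.
ΣF_external_out = 172000 + 60700 = 232700 t/yr.
τ = M_total / ΣF_ext = 8280.0 / 232700 = 0.03558 yr.

0.0356 yr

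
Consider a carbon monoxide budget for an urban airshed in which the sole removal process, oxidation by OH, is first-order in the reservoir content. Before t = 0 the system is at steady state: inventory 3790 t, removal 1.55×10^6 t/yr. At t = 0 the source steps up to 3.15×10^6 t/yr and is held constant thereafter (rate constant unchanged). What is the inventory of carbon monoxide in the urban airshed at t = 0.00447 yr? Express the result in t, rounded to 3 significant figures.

The sink rate constant is k = F₀/M₀ = 1.55×10^6/3790 = 409.0 yr⁻¹.
Solving dM/dt = F₁ − kM with M(0) = M₀ gives M(t) = F₁/k + (M₀ − F₁/k)·e^(−kt).
F₁/k = 3.15×10^6/409.0 = 7702.3 t; kt = 409.0 × 0.00447 = 1.828, e^(−kt) = 0.1607.
M(0.00447) = 7702.3 + (3790 − 7702.3) × 0.1607 = 7702.3 − 628.8 = 7073.5 t.

7070 t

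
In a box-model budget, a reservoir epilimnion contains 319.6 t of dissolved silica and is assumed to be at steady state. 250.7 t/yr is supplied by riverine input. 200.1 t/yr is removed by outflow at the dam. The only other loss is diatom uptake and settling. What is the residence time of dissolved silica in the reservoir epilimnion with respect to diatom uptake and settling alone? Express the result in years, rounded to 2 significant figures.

6.3 yr

At steady state ΣF_in = ΣF_out.
ΣF_in = 250.70 t/yr.
Diatom uptake and settling flux = ΣF_in − (200.1) = 250.70 − 200.1 = 50.60 t/yr.
τ = M / F = 319.6 / 50.60 = 6.316 yr.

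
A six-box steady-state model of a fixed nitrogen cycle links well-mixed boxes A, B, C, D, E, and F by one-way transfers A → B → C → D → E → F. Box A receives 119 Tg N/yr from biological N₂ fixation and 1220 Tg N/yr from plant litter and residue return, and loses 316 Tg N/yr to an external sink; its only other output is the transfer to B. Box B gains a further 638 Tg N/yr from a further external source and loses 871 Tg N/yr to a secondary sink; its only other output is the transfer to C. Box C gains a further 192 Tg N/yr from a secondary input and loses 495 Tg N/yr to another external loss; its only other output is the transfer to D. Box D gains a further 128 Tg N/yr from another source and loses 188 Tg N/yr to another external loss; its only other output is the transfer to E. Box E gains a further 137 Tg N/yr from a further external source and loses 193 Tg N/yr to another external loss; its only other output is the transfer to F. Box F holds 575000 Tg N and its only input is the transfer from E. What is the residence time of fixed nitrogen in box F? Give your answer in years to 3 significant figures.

Box A: F(A→B) = (119 + 1220) − 316 = 1023.0 Tg N/yr.
Box B: F(B→C) = (1023.0 + 638) − 871 = 790.00 Tg N/yr.
Box C: F(C→D) = (790.00 + 192) − 495 = 487.00 Tg N/yr.
Box D: F(D→E) = (487.00 + 128) − 188 = 427.00 Tg N/yr.
Box E: F(E→F) = (427.00 + 137) − 193 = 371.00 Tg N/yr.
Box F throughput = its input = 371.00 Tg N/yr; τ = 575000 / 371.00 = 1550 yr.

1550 yr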